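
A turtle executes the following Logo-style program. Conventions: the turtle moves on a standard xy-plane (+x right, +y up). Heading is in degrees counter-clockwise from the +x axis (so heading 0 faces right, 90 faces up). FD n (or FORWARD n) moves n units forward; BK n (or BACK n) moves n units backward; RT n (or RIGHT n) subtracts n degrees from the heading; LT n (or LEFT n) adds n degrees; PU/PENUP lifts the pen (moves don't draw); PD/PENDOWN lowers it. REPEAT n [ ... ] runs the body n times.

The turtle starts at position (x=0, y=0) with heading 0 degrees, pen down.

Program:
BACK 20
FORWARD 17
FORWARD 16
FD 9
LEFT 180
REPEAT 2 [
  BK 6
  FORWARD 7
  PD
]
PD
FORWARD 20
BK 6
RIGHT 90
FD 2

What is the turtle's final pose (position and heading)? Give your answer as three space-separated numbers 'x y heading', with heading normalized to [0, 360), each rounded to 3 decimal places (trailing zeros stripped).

Answer: 6 2 90

Derivation:
Executing turtle program step by step:
Start: pos=(0,0), heading=0, pen down
BK 20: (0,0) -> (-20,0) [heading=0, draw]
FD 17: (-20,0) -> (-3,0) [heading=0, draw]
FD 16: (-3,0) -> (13,0) [heading=0, draw]
FD 9: (13,0) -> (22,0) [heading=0, draw]
LT 180: heading 0 -> 180
REPEAT 2 [
  -- iteration 1/2 --
  BK 6: (22,0) -> (28,0) [heading=180, draw]
  FD 7: (28,0) -> (21,0) [heading=180, draw]
  PD: pen down
  -- iteration 2/2 --
  BK 6: (21,0) -> (27,0) [heading=180, draw]
  FD 7: (27,0) -> (20,0) [heading=180, draw]
  PD: pen down
]
PD: pen down
FD 20: (20,0) -> (0,0) [heading=180, draw]
BK 6: (0,0) -> (6,0) [heading=180, draw]
RT 90: heading 180 -> 90
FD 2: (6,0) -> (6,2) [heading=90, draw]
Final: pos=(6,2), heading=90, 11 segment(s) drawn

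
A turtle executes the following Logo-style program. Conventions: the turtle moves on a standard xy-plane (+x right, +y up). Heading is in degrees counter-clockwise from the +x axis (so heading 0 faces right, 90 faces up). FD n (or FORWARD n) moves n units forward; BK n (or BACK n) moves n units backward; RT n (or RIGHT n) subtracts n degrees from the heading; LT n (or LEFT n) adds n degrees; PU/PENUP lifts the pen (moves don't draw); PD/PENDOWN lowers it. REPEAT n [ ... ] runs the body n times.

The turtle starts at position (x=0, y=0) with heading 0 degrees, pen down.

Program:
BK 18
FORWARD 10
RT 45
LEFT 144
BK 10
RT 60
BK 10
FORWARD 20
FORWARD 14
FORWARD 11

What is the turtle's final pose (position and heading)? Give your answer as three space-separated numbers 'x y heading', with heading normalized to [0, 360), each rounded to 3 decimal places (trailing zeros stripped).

Answer: 20.764 12.149 39

Derivation:
Executing turtle program step by step:
Start: pos=(0,0), heading=0, pen down
BK 18: (0,0) -> (-18,0) [heading=0, draw]
FD 10: (-18,0) -> (-8,0) [heading=0, draw]
RT 45: heading 0 -> 315
LT 144: heading 315 -> 99
BK 10: (-8,0) -> (-6.436,-9.877) [heading=99, draw]
RT 60: heading 99 -> 39
BK 10: (-6.436,-9.877) -> (-14.207,-16.17) [heading=39, draw]
FD 20: (-14.207,-16.17) -> (1.336,-3.584) [heading=39, draw]
FD 14: (1.336,-3.584) -> (12.216,5.227) [heading=39, draw]
FD 11: (12.216,5.227) -> (20.764,12.149) [heading=39, draw]
Final: pos=(20.764,12.149), heading=39, 7 segment(s) drawn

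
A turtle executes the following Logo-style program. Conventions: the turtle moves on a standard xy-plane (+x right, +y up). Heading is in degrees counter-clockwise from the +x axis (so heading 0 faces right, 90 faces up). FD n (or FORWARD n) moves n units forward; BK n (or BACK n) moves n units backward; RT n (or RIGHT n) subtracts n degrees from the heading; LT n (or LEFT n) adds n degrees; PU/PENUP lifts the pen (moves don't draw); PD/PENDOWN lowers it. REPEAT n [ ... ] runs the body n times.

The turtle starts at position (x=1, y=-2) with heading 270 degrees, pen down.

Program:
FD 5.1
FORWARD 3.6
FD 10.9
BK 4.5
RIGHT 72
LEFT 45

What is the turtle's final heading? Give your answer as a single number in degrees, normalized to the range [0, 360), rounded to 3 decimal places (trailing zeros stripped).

Answer: 243

Derivation:
Executing turtle program step by step:
Start: pos=(1,-2), heading=270, pen down
FD 5.1: (1,-2) -> (1,-7.1) [heading=270, draw]
FD 3.6: (1,-7.1) -> (1,-10.7) [heading=270, draw]
FD 10.9: (1,-10.7) -> (1,-21.6) [heading=270, draw]
BK 4.5: (1,-21.6) -> (1,-17.1) [heading=270, draw]
RT 72: heading 270 -> 198
LT 45: heading 198 -> 243
Final: pos=(1,-17.1), heading=243, 4 segment(s) drawn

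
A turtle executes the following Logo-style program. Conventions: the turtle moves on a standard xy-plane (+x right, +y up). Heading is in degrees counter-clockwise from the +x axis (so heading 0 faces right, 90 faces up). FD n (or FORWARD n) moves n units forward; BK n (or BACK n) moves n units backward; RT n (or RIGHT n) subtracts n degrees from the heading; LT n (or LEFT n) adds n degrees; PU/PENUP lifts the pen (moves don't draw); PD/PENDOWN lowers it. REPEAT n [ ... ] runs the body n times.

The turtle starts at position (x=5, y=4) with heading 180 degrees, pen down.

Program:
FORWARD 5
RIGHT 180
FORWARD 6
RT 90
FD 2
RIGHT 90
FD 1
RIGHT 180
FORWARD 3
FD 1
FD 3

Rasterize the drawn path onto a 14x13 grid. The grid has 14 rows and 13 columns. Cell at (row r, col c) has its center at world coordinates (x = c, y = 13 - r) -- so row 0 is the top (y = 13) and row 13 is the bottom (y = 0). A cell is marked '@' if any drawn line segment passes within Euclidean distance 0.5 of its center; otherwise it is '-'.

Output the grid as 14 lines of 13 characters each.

Segment 0: (5,4) -> (0,4)
Segment 1: (0,4) -> (6,4)
Segment 2: (6,4) -> (6,2)
Segment 3: (6,2) -> (5,2)
Segment 4: (5,2) -> (8,2)
Segment 5: (8,2) -> (9,2)
Segment 6: (9,2) -> (12,2)

Answer: -------------
-------------
-------------
-------------
-------------
-------------
-------------
-------------
-------------
@@@@@@@------
------@------
-----@@@@@@@@
-------------
-------------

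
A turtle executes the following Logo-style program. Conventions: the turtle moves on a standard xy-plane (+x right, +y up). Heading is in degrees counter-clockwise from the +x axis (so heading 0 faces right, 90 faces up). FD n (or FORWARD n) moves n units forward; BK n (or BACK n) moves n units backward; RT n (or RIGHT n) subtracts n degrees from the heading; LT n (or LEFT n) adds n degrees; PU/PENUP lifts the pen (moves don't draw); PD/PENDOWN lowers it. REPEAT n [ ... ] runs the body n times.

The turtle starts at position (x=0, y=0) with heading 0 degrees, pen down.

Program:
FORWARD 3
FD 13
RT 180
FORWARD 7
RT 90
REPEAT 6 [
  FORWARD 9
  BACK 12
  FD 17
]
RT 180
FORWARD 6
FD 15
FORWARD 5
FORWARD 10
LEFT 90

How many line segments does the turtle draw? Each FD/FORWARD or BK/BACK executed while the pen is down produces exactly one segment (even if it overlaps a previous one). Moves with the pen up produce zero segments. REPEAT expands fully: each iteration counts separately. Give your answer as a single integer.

Executing turtle program step by step:
Start: pos=(0,0), heading=0, pen down
FD 3: (0,0) -> (3,0) [heading=0, draw]
FD 13: (3,0) -> (16,0) [heading=0, draw]
RT 180: heading 0 -> 180
FD 7: (16,0) -> (9,0) [heading=180, draw]
RT 90: heading 180 -> 90
REPEAT 6 [
  -- iteration 1/6 --
  FD 9: (9,0) -> (9,9) [heading=90, draw]
  BK 12: (9,9) -> (9,-3) [heading=90, draw]
  FD 17: (9,-3) -> (9,14) [heading=90, draw]
  -- iteration 2/6 --
  FD 9: (9,14) -> (9,23) [heading=90, draw]
  BK 12: (9,23) -> (9,11) [heading=90, draw]
  FD 17: (9,11) -> (9,28) [heading=90, draw]
  -- iteration 3/6 --
  FD 9: (9,28) -> (9,37) [heading=90, draw]
  BK 12: (9,37) -> (9,25) [heading=90, draw]
  FD 17: (9,25) -> (9,42) [heading=90, draw]
  -- iteration 4/6 --
  FD 9: (9,42) -> (9,51) [heading=90, draw]
  BK 12: (9,51) -> (9,39) [heading=90, draw]
  FD 17: (9,39) -> (9,56) [heading=90, draw]
  -- iteration 5/6 --
  FD 9: (9,56) -> (9,65) [heading=90, draw]
  BK 12: (9,65) -> (9,53) [heading=90, draw]
  FD 17: (9,53) -> (9,70) [heading=90, draw]
  -- iteration 6/6 --
  FD 9: (9,70) -> (9,79) [heading=90, draw]
  BK 12: (9,79) -> (9,67) [heading=90, draw]
  FD 17: (9,67) -> (9,84) [heading=90, draw]
]
RT 180: heading 90 -> 270
FD 6: (9,84) -> (9,78) [heading=270, draw]
FD 15: (9,78) -> (9,63) [heading=270, draw]
FD 5: (9,63) -> (9,58) [heading=270, draw]
FD 10: (9,58) -> (9,48) [heading=270, draw]
LT 90: heading 270 -> 0
Final: pos=(9,48), heading=0, 25 segment(s) drawn
Segments drawn: 25

Answer: 25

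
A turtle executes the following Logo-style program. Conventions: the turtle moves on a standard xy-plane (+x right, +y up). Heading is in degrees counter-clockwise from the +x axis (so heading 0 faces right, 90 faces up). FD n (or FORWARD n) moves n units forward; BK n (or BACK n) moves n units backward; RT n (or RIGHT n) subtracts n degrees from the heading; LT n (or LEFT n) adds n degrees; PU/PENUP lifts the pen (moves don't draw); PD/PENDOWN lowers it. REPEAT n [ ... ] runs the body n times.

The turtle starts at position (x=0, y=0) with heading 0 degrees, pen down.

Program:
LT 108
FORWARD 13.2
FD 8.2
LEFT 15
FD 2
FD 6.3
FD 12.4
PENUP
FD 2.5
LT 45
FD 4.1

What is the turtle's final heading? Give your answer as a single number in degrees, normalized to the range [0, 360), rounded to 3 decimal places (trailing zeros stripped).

Answer: 168

Derivation:
Executing turtle program step by step:
Start: pos=(0,0), heading=0, pen down
LT 108: heading 0 -> 108
FD 13.2: (0,0) -> (-4.079,12.554) [heading=108, draw]
FD 8.2: (-4.079,12.554) -> (-6.613,20.353) [heading=108, draw]
LT 15: heading 108 -> 123
FD 2: (-6.613,20.353) -> (-7.702,22.03) [heading=123, draw]
FD 6.3: (-7.702,22.03) -> (-11.133,27.314) [heading=123, draw]
FD 12.4: (-11.133,27.314) -> (-17.887,37.713) [heading=123, draw]
PU: pen up
FD 2.5: (-17.887,37.713) -> (-19.249,39.81) [heading=123, move]
LT 45: heading 123 -> 168
FD 4.1: (-19.249,39.81) -> (-23.259,40.662) [heading=168, move]
Final: pos=(-23.259,40.662), heading=168, 5 segment(s) drawn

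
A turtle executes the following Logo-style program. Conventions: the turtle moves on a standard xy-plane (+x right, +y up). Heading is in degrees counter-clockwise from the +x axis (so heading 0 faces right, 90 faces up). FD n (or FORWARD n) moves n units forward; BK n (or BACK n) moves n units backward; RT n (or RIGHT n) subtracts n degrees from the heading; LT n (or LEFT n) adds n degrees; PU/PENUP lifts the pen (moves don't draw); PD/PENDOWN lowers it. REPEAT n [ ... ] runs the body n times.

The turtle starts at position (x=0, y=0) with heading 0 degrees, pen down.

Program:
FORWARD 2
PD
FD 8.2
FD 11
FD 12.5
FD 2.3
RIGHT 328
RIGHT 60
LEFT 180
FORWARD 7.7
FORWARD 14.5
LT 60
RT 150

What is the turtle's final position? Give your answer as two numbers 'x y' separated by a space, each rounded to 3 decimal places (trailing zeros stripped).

Executing turtle program step by step:
Start: pos=(0,0), heading=0, pen down
FD 2: (0,0) -> (2,0) [heading=0, draw]
PD: pen down
FD 8.2: (2,0) -> (10.2,0) [heading=0, draw]
FD 11: (10.2,0) -> (21.2,0) [heading=0, draw]
FD 12.5: (21.2,0) -> (33.7,0) [heading=0, draw]
FD 2.3: (33.7,0) -> (36,0) [heading=0, draw]
RT 328: heading 0 -> 32
RT 60: heading 32 -> 332
LT 180: heading 332 -> 152
FD 7.7: (36,0) -> (29.201,3.615) [heading=152, draw]
FD 14.5: (29.201,3.615) -> (16.399,10.422) [heading=152, draw]
LT 60: heading 152 -> 212
RT 150: heading 212 -> 62
Final: pos=(16.399,10.422), heading=62, 7 segment(s) drawn

Answer: 16.399 10.422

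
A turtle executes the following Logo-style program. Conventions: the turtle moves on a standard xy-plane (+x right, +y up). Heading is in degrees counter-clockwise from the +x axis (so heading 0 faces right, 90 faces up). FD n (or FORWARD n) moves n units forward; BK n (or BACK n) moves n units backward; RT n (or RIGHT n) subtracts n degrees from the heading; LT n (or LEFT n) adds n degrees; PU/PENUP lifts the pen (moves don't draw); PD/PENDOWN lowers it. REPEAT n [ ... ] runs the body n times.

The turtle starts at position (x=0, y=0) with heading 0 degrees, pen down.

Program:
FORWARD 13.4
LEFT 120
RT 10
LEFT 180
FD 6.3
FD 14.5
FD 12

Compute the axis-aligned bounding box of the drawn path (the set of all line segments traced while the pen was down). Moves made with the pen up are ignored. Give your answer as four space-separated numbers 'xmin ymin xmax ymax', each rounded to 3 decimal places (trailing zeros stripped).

Executing turtle program step by step:
Start: pos=(0,0), heading=0, pen down
FD 13.4: (0,0) -> (13.4,0) [heading=0, draw]
LT 120: heading 0 -> 120
RT 10: heading 120 -> 110
LT 180: heading 110 -> 290
FD 6.3: (13.4,0) -> (15.555,-5.92) [heading=290, draw]
FD 14.5: (15.555,-5.92) -> (20.514,-19.546) [heading=290, draw]
FD 12: (20.514,-19.546) -> (24.618,-30.822) [heading=290, draw]
Final: pos=(24.618,-30.822), heading=290, 4 segment(s) drawn

Segment endpoints: x in {0, 13.4, 15.555, 20.514, 24.618}, y in {-30.822, -19.546, -5.92, 0}
xmin=0, ymin=-30.822, xmax=24.618, ymax=0

Answer: 0 -30.822 24.618 0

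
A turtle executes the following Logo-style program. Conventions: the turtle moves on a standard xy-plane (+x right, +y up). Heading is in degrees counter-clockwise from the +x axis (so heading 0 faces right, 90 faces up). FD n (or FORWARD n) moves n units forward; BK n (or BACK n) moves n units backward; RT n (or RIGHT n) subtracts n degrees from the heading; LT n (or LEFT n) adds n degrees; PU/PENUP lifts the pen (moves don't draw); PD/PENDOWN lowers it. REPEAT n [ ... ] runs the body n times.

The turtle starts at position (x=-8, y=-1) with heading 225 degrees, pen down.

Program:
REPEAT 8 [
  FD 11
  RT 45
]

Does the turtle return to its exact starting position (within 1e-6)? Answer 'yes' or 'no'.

Answer: yes

Derivation:
Executing turtle program step by step:
Start: pos=(-8,-1), heading=225, pen down
REPEAT 8 [
  -- iteration 1/8 --
  FD 11: (-8,-1) -> (-15.778,-8.778) [heading=225, draw]
  RT 45: heading 225 -> 180
  -- iteration 2/8 --
  FD 11: (-15.778,-8.778) -> (-26.778,-8.778) [heading=180, draw]
  RT 45: heading 180 -> 135
  -- iteration 3/8 --
  FD 11: (-26.778,-8.778) -> (-34.556,-1) [heading=135, draw]
  RT 45: heading 135 -> 90
  -- iteration 4/8 --
  FD 11: (-34.556,-1) -> (-34.556,10) [heading=90, draw]
  RT 45: heading 90 -> 45
  -- iteration 5/8 --
  FD 11: (-34.556,10) -> (-26.778,17.778) [heading=45, draw]
  RT 45: heading 45 -> 0
  -- iteration 6/8 --
  FD 11: (-26.778,17.778) -> (-15.778,17.778) [heading=0, draw]
  RT 45: heading 0 -> 315
  -- iteration 7/8 --
  FD 11: (-15.778,17.778) -> (-8,10) [heading=315, draw]
  RT 45: heading 315 -> 270
  -- iteration 8/8 --
  FD 11: (-8,10) -> (-8,-1) [heading=270, draw]
  RT 45: heading 270 -> 225
]
Final: pos=(-8,-1), heading=225, 8 segment(s) drawn

Start position: (-8, -1)
Final position: (-8, -1)
Distance = 0; < 1e-6 -> CLOSED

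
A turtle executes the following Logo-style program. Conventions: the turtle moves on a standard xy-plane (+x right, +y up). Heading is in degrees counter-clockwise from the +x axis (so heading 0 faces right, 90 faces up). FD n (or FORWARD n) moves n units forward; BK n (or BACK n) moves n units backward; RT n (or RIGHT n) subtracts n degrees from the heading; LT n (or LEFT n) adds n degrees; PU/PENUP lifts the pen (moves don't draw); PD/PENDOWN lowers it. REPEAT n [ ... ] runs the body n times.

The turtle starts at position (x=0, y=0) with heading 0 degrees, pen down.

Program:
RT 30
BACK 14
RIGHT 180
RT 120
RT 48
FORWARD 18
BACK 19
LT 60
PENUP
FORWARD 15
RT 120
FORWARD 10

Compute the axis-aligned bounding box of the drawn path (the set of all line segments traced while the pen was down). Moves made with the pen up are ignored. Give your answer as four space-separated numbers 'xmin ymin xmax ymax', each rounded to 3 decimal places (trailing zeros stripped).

Answer: -13.075 0 4.995 7.309

Derivation:
Executing turtle program step by step:
Start: pos=(0,0), heading=0, pen down
RT 30: heading 0 -> 330
BK 14: (0,0) -> (-12.124,7) [heading=330, draw]
RT 180: heading 330 -> 150
RT 120: heading 150 -> 30
RT 48: heading 30 -> 342
FD 18: (-12.124,7) -> (4.995,1.438) [heading=342, draw]
BK 19: (4.995,1.438) -> (-13.075,7.309) [heading=342, draw]
LT 60: heading 342 -> 42
PU: pen up
FD 15: (-13.075,7.309) -> (-1.928,17.346) [heading=42, move]
RT 120: heading 42 -> 282
FD 10: (-1.928,17.346) -> (0.151,7.565) [heading=282, move]
Final: pos=(0.151,7.565), heading=282, 3 segment(s) drawn

Segment endpoints: x in {-13.075, -12.124, 0, 4.995}, y in {0, 1.438, 7, 7.309}
xmin=-13.075, ymin=0, xmax=4.995, ymax=7.309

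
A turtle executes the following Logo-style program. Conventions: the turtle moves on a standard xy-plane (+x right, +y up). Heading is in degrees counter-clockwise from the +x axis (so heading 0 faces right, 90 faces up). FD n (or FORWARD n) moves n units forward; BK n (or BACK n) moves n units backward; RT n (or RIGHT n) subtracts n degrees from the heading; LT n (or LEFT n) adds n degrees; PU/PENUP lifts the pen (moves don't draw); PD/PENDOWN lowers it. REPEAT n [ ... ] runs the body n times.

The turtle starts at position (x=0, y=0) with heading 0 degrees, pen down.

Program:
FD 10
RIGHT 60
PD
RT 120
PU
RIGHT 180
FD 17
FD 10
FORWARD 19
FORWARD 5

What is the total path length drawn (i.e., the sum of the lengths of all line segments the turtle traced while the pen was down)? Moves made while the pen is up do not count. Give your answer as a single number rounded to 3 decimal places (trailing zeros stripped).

Executing turtle program step by step:
Start: pos=(0,0), heading=0, pen down
FD 10: (0,0) -> (10,0) [heading=0, draw]
RT 60: heading 0 -> 300
PD: pen down
RT 120: heading 300 -> 180
PU: pen up
RT 180: heading 180 -> 0
FD 17: (10,0) -> (27,0) [heading=0, move]
FD 10: (27,0) -> (37,0) [heading=0, move]
FD 19: (37,0) -> (56,0) [heading=0, move]
FD 5: (56,0) -> (61,0) [heading=0, move]
Final: pos=(61,0), heading=0, 1 segment(s) drawn

Segment lengths:
  seg 1: (0,0) -> (10,0), length = 10
Total = 10

Answer: 10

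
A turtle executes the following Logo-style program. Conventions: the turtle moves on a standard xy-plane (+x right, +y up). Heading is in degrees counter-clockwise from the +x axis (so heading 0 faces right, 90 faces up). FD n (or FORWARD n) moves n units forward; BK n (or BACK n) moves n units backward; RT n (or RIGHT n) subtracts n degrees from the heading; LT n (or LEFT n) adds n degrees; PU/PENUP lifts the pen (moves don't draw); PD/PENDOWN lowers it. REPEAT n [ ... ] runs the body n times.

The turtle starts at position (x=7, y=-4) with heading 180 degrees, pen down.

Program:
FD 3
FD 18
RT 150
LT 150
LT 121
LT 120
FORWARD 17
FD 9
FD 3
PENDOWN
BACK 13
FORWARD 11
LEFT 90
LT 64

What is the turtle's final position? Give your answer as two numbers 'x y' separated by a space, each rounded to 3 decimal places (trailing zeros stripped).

Executing turtle program step by step:
Start: pos=(7,-4), heading=180, pen down
FD 3: (7,-4) -> (4,-4) [heading=180, draw]
FD 18: (4,-4) -> (-14,-4) [heading=180, draw]
RT 150: heading 180 -> 30
LT 150: heading 30 -> 180
LT 121: heading 180 -> 301
LT 120: heading 301 -> 61
FD 17: (-14,-4) -> (-5.758,10.869) [heading=61, draw]
FD 9: (-5.758,10.869) -> (-1.395,18.74) [heading=61, draw]
FD 3: (-1.395,18.74) -> (0.059,21.364) [heading=61, draw]
PD: pen down
BK 13: (0.059,21.364) -> (-6.243,9.994) [heading=61, draw]
FD 11: (-6.243,9.994) -> (-0.91,19.615) [heading=61, draw]
LT 90: heading 61 -> 151
LT 64: heading 151 -> 215
Final: pos=(-0.91,19.615), heading=215, 7 segment(s) drawn

Answer: -0.91 19.615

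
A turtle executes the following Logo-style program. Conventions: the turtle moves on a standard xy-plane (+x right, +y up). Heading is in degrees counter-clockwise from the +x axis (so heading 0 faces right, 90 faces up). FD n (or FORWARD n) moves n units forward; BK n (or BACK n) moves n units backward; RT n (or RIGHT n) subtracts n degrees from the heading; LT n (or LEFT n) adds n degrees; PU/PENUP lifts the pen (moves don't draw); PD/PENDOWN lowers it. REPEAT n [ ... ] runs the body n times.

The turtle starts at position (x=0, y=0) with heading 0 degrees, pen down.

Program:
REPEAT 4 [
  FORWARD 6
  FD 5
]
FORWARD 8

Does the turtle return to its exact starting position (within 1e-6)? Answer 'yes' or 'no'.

Answer: no

Derivation:
Executing turtle program step by step:
Start: pos=(0,0), heading=0, pen down
REPEAT 4 [
  -- iteration 1/4 --
  FD 6: (0,0) -> (6,0) [heading=0, draw]
  FD 5: (6,0) -> (11,0) [heading=0, draw]
  -- iteration 2/4 --
  FD 6: (11,0) -> (17,0) [heading=0, draw]
  FD 5: (17,0) -> (22,0) [heading=0, draw]
  -- iteration 3/4 --
  FD 6: (22,0) -> (28,0) [heading=0, draw]
  FD 5: (28,0) -> (33,0) [heading=0, draw]
  -- iteration 4/4 --
  FD 6: (33,0) -> (39,0) [heading=0, draw]
  FD 5: (39,0) -> (44,0) [heading=0, draw]
]
FD 8: (44,0) -> (52,0) [heading=0, draw]
Final: pos=(52,0), heading=0, 9 segment(s) drawn

Start position: (0, 0)
Final position: (52, 0)
Distance = 52; >= 1e-6 -> NOT closed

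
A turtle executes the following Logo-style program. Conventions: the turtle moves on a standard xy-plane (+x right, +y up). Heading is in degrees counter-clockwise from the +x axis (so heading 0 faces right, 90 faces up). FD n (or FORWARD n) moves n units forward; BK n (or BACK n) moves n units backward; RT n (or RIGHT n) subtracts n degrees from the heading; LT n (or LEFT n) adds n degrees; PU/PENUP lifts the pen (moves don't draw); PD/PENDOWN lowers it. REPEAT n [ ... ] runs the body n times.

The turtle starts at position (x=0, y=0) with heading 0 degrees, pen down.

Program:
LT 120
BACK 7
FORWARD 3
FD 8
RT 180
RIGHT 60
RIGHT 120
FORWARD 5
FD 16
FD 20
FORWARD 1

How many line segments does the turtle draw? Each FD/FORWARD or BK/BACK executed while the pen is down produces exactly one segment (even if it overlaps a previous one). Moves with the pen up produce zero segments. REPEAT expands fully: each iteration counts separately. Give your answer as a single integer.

Executing turtle program step by step:
Start: pos=(0,0), heading=0, pen down
LT 120: heading 0 -> 120
BK 7: (0,0) -> (3.5,-6.062) [heading=120, draw]
FD 3: (3.5,-6.062) -> (2,-3.464) [heading=120, draw]
FD 8: (2,-3.464) -> (-2,3.464) [heading=120, draw]
RT 180: heading 120 -> 300
RT 60: heading 300 -> 240
RT 120: heading 240 -> 120
FD 5: (-2,3.464) -> (-4.5,7.794) [heading=120, draw]
FD 16: (-4.5,7.794) -> (-12.5,21.651) [heading=120, draw]
FD 20: (-12.5,21.651) -> (-22.5,38.971) [heading=120, draw]
FD 1: (-22.5,38.971) -> (-23,39.837) [heading=120, draw]
Final: pos=(-23,39.837), heading=120, 7 segment(s) drawn
Segments drawn: 7

Answer: 7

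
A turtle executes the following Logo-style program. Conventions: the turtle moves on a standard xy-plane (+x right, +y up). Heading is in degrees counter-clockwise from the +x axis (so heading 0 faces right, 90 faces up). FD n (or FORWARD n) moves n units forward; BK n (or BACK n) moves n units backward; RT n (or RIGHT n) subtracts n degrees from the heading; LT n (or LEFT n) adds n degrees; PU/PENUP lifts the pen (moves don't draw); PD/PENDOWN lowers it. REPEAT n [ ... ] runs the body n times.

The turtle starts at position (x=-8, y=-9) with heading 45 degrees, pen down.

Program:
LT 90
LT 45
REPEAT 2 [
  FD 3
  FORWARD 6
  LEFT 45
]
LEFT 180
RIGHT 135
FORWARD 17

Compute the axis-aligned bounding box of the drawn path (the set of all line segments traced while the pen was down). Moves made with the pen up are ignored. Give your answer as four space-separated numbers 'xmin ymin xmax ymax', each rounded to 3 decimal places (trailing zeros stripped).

Executing turtle program step by step:
Start: pos=(-8,-9), heading=45, pen down
LT 90: heading 45 -> 135
LT 45: heading 135 -> 180
REPEAT 2 [
  -- iteration 1/2 --
  FD 3: (-8,-9) -> (-11,-9) [heading=180, draw]
  FD 6: (-11,-9) -> (-17,-9) [heading=180, draw]
  LT 45: heading 180 -> 225
  -- iteration 2/2 --
  FD 3: (-17,-9) -> (-19.121,-11.121) [heading=225, draw]
  FD 6: (-19.121,-11.121) -> (-23.364,-15.364) [heading=225, draw]
  LT 45: heading 225 -> 270
]
LT 180: heading 270 -> 90
RT 135: heading 90 -> 315
FD 17: (-23.364,-15.364) -> (-11.343,-27.385) [heading=315, draw]
Final: pos=(-11.343,-27.385), heading=315, 5 segment(s) drawn

Segment endpoints: x in {-23.364, -19.121, -17, -11.343, -11, -8}, y in {-27.385, -15.364, -11.121, -9}
xmin=-23.364, ymin=-27.385, xmax=-8, ymax=-9

Answer: -23.364 -27.385 -8 -9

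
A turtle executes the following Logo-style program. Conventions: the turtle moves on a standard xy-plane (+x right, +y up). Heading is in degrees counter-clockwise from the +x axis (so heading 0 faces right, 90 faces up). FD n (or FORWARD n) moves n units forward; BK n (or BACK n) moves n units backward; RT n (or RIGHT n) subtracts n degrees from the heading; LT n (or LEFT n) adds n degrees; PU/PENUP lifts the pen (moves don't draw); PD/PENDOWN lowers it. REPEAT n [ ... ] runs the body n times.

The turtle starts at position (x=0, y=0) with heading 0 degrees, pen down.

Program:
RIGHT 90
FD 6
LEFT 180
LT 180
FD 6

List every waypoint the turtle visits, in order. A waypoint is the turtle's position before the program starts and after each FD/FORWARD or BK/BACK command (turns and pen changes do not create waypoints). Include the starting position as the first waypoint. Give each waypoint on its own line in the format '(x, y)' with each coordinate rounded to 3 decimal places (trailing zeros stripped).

Executing turtle program step by step:
Start: pos=(0,0), heading=0, pen down
RT 90: heading 0 -> 270
FD 6: (0,0) -> (0,-6) [heading=270, draw]
LT 180: heading 270 -> 90
LT 180: heading 90 -> 270
FD 6: (0,-6) -> (0,-12) [heading=270, draw]
Final: pos=(0,-12), heading=270, 2 segment(s) drawn
Waypoints (3 total):
(0, 0)
(0, -6)
(0, -12)

Answer: (0, 0)
(0, -6)
(0, -12)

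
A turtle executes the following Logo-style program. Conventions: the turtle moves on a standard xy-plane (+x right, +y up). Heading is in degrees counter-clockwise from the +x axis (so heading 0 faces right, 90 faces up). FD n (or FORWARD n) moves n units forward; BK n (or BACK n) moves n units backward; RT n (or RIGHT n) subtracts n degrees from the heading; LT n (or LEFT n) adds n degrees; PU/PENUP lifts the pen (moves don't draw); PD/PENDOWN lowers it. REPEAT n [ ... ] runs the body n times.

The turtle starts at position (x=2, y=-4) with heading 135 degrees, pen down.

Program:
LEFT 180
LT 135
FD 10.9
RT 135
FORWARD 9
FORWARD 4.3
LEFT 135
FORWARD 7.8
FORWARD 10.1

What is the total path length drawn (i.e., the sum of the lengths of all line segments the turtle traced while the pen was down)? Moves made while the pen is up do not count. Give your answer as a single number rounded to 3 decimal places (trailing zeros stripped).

Executing turtle program step by step:
Start: pos=(2,-4), heading=135, pen down
LT 180: heading 135 -> 315
LT 135: heading 315 -> 90
FD 10.9: (2,-4) -> (2,6.9) [heading=90, draw]
RT 135: heading 90 -> 315
FD 9: (2,6.9) -> (8.364,0.536) [heading=315, draw]
FD 4.3: (8.364,0.536) -> (11.405,-2.505) [heading=315, draw]
LT 135: heading 315 -> 90
FD 7.8: (11.405,-2.505) -> (11.405,5.295) [heading=90, draw]
FD 10.1: (11.405,5.295) -> (11.405,15.395) [heading=90, draw]
Final: pos=(11.405,15.395), heading=90, 5 segment(s) drawn

Segment lengths:
  seg 1: (2,-4) -> (2,6.9), length = 10.9
  seg 2: (2,6.9) -> (8.364,0.536), length = 9
  seg 3: (8.364,0.536) -> (11.405,-2.505), length = 4.3
  seg 4: (11.405,-2.505) -> (11.405,5.295), length = 7.8
  seg 5: (11.405,5.295) -> (11.405,15.395), length = 10.1
Total = 42.1

Answer: 42.1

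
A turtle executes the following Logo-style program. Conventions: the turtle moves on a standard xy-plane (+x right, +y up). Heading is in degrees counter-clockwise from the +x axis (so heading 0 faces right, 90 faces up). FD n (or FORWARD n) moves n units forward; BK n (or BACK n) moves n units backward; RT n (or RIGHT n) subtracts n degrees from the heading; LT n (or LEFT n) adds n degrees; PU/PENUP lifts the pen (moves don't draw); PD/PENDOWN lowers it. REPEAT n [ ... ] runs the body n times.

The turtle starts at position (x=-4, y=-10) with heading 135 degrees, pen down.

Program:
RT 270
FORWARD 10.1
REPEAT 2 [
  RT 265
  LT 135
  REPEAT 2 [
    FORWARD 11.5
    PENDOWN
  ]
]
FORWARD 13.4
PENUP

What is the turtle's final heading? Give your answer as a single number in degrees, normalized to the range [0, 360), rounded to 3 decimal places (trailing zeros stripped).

Executing turtle program step by step:
Start: pos=(-4,-10), heading=135, pen down
RT 270: heading 135 -> 225
FD 10.1: (-4,-10) -> (-11.142,-17.142) [heading=225, draw]
REPEAT 2 [
  -- iteration 1/2 --
  RT 265: heading 225 -> 320
  LT 135: heading 320 -> 95
  REPEAT 2 [
    -- iteration 1/2 --
    FD 11.5: (-11.142,-17.142) -> (-12.144,-5.686) [heading=95, draw]
    PD: pen down
    -- iteration 2/2 --
    FD 11.5: (-12.144,-5.686) -> (-13.146,5.771) [heading=95, draw]
    PD: pen down
  ]
  -- iteration 2/2 --
  RT 265: heading 95 -> 190
  LT 135: heading 190 -> 325
  REPEAT 2 [
    -- iteration 1/2 --
    FD 11.5: (-13.146,5.771) -> (-3.726,-0.825) [heading=325, draw]
    PD: pen down
    -- iteration 2/2 --
    FD 11.5: (-3.726,-0.825) -> (5.694,-7.422) [heading=325, draw]
    PD: pen down
  ]
]
FD 13.4: (5.694,-7.422) -> (16.671,-15.107) [heading=325, draw]
PU: pen up
Final: pos=(16.671,-15.107), heading=325, 6 segment(s) drawn

Answer: 325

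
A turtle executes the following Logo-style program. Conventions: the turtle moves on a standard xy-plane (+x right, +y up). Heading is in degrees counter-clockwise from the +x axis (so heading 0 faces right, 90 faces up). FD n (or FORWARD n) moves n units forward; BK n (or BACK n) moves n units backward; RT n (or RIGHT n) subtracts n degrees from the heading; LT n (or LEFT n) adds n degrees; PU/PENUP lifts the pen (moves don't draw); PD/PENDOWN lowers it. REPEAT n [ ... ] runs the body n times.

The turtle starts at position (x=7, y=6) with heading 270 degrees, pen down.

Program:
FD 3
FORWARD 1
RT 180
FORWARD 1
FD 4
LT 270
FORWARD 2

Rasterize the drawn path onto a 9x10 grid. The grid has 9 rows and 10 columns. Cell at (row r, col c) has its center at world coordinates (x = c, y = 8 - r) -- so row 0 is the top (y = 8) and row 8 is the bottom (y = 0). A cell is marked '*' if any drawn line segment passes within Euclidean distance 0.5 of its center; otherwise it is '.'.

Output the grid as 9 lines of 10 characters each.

Segment 0: (7,6) -> (7,3)
Segment 1: (7,3) -> (7,2)
Segment 2: (7,2) -> (7,3)
Segment 3: (7,3) -> (7,7)
Segment 4: (7,7) -> (9,7)

Answer: ..........
.......***
.......*..
.......*..
.......*..
.......*..
.......*..
..........
..........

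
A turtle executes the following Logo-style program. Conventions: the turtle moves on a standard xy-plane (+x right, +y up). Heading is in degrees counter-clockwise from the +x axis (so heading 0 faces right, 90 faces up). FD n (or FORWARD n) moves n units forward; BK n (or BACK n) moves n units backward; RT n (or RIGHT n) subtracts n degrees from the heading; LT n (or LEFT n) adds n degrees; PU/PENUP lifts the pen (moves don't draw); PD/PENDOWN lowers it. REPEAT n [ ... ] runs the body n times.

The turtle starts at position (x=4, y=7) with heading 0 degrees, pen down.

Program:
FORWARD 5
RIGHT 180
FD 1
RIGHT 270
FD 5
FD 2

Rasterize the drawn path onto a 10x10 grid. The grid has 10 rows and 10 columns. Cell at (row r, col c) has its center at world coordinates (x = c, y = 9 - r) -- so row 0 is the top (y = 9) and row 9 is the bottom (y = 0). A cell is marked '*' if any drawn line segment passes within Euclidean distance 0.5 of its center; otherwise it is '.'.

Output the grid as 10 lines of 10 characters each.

Segment 0: (4,7) -> (9,7)
Segment 1: (9,7) -> (8,7)
Segment 2: (8,7) -> (8,2)
Segment 3: (8,2) -> (8,0)

Answer: ..........
..........
....******
........*.
........*.
........*.
........*.
........*.
........*.
........*.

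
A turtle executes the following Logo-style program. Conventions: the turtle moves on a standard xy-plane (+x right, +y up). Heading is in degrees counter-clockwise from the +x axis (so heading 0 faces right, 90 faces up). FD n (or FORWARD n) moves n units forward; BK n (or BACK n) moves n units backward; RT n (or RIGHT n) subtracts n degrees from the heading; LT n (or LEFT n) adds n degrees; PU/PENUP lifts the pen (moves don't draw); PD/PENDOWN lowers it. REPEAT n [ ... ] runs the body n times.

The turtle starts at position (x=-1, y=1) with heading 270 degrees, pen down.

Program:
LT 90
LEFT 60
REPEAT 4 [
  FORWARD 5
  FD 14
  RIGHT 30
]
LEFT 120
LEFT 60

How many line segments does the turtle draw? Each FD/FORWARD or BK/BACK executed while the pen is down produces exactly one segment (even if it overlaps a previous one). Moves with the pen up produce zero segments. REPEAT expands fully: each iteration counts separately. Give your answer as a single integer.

Answer: 8

Derivation:
Executing turtle program step by step:
Start: pos=(-1,1), heading=270, pen down
LT 90: heading 270 -> 0
LT 60: heading 0 -> 60
REPEAT 4 [
  -- iteration 1/4 --
  FD 5: (-1,1) -> (1.5,5.33) [heading=60, draw]
  FD 14: (1.5,5.33) -> (8.5,17.454) [heading=60, draw]
  RT 30: heading 60 -> 30
  -- iteration 2/4 --
  FD 5: (8.5,17.454) -> (12.83,19.954) [heading=30, draw]
  FD 14: (12.83,19.954) -> (24.954,26.954) [heading=30, draw]
  RT 30: heading 30 -> 0
  -- iteration 3/4 --
  FD 5: (24.954,26.954) -> (29.954,26.954) [heading=0, draw]
  FD 14: (29.954,26.954) -> (43.954,26.954) [heading=0, draw]
  RT 30: heading 0 -> 330
  -- iteration 4/4 --
  FD 5: (43.954,26.954) -> (48.285,24.454) [heading=330, draw]
  FD 14: (48.285,24.454) -> (60.409,17.454) [heading=330, draw]
  RT 30: heading 330 -> 300
]
LT 120: heading 300 -> 60
LT 60: heading 60 -> 120
Final: pos=(60.409,17.454), heading=120, 8 segment(s) drawn
Segments drawn: 8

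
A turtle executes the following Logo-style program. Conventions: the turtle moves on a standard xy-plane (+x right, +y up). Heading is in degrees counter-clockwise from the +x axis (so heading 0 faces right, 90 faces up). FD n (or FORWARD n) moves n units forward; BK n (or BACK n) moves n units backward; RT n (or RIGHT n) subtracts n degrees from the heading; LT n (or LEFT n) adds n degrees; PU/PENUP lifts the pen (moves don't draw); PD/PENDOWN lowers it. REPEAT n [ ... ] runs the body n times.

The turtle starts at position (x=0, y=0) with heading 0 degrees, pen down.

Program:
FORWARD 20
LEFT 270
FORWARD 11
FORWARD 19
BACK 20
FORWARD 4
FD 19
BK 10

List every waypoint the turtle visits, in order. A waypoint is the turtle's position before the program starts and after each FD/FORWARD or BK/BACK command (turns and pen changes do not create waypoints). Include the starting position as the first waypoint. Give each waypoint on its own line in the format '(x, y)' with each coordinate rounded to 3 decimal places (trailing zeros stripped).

Answer: (0, 0)
(20, 0)
(20, -11)
(20, -30)
(20, -10)
(20, -14)
(20, -33)
(20, -23)

Derivation:
Executing turtle program step by step:
Start: pos=(0,0), heading=0, pen down
FD 20: (0,0) -> (20,0) [heading=0, draw]
LT 270: heading 0 -> 270
FD 11: (20,0) -> (20,-11) [heading=270, draw]
FD 19: (20,-11) -> (20,-30) [heading=270, draw]
BK 20: (20,-30) -> (20,-10) [heading=270, draw]
FD 4: (20,-10) -> (20,-14) [heading=270, draw]
FD 19: (20,-14) -> (20,-33) [heading=270, draw]
BK 10: (20,-33) -> (20,-23) [heading=270, draw]
Final: pos=(20,-23), heading=270, 7 segment(s) drawn
Waypoints (8 total):
(0, 0)
(20, 0)
(20, -11)
(20, -30)
(20, -10)
(20, -14)
(20, -33)
(20, -23)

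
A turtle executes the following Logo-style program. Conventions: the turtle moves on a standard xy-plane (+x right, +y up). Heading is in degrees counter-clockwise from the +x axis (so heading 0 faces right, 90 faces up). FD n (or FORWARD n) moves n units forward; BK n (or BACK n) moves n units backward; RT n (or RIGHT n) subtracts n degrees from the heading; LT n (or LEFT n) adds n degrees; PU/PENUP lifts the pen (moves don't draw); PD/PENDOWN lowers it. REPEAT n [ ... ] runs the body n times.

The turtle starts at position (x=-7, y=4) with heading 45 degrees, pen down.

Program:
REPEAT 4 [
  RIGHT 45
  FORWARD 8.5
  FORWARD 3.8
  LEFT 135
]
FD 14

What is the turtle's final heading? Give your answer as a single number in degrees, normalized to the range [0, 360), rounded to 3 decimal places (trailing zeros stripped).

Executing turtle program step by step:
Start: pos=(-7,4), heading=45, pen down
REPEAT 4 [
  -- iteration 1/4 --
  RT 45: heading 45 -> 0
  FD 8.5: (-7,4) -> (1.5,4) [heading=0, draw]
  FD 3.8: (1.5,4) -> (5.3,4) [heading=0, draw]
  LT 135: heading 0 -> 135
  -- iteration 2/4 --
  RT 45: heading 135 -> 90
  FD 8.5: (5.3,4) -> (5.3,12.5) [heading=90, draw]
  FD 3.8: (5.3,12.5) -> (5.3,16.3) [heading=90, draw]
  LT 135: heading 90 -> 225
  -- iteration 3/4 --
  RT 45: heading 225 -> 180
  FD 8.5: (5.3,16.3) -> (-3.2,16.3) [heading=180, draw]
  FD 3.8: (-3.2,16.3) -> (-7,16.3) [heading=180, draw]
  LT 135: heading 180 -> 315
  -- iteration 4/4 --
  RT 45: heading 315 -> 270
  FD 8.5: (-7,16.3) -> (-7,7.8) [heading=270, draw]
  FD 3.8: (-7,7.8) -> (-7,4) [heading=270, draw]
  LT 135: heading 270 -> 45
]
FD 14: (-7,4) -> (2.899,13.899) [heading=45, draw]
Final: pos=(2.899,13.899), heading=45, 9 segment(s) drawn

Answer: 45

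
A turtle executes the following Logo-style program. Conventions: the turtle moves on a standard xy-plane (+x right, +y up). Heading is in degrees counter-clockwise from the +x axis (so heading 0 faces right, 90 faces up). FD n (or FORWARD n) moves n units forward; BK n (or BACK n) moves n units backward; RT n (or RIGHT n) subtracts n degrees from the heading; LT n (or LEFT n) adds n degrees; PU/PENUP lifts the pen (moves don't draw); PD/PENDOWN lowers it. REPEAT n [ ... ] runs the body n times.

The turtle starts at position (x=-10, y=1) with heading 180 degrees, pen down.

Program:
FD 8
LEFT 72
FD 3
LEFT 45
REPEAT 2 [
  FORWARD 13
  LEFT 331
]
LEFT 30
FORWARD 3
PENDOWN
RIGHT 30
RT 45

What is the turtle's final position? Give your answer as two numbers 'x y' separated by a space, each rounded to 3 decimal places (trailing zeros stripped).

Executing turtle program step by step:
Start: pos=(-10,1), heading=180, pen down
FD 8: (-10,1) -> (-18,1) [heading=180, draw]
LT 72: heading 180 -> 252
FD 3: (-18,1) -> (-18.927,-1.853) [heading=252, draw]
LT 45: heading 252 -> 297
REPEAT 2 [
  -- iteration 1/2 --
  FD 13: (-18.927,-1.853) -> (-13.025,-13.436) [heading=297, draw]
  LT 331: heading 297 -> 268
  -- iteration 2/2 --
  FD 13: (-13.025,-13.436) -> (-13.479,-26.428) [heading=268, draw]
  LT 331: heading 268 -> 239
]
LT 30: heading 239 -> 269
FD 3: (-13.479,-26.428) -> (-13.531,-29.428) [heading=269, draw]
PD: pen down
RT 30: heading 269 -> 239
RT 45: heading 239 -> 194
Final: pos=(-13.531,-29.428), heading=194, 5 segment(s) drawn

Answer: -13.531 -29.428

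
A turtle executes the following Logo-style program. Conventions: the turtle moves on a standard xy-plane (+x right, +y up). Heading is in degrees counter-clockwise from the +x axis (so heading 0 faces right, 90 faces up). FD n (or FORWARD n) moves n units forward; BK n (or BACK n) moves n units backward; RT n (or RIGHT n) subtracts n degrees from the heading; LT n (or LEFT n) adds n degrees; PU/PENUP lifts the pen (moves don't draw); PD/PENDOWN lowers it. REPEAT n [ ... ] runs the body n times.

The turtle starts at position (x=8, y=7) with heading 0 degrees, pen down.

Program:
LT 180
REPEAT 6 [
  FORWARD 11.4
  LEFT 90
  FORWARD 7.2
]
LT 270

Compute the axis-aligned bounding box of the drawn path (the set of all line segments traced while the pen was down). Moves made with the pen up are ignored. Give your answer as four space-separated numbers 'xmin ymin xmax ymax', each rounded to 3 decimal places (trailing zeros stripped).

Executing turtle program step by step:
Start: pos=(8,7), heading=0, pen down
LT 180: heading 0 -> 180
REPEAT 6 [
  -- iteration 1/6 --
  FD 11.4: (8,7) -> (-3.4,7) [heading=180, draw]
  LT 90: heading 180 -> 270
  FD 7.2: (-3.4,7) -> (-3.4,-0.2) [heading=270, draw]
  -- iteration 2/6 --
  FD 11.4: (-3.4,-0.2) -> (-3.4,-11.6) [heading=270, draw]
  LT 90: heading 270 -> 0
  FD 7.2: (-3.4,-11.6) -> (3.8,-11.6) [heading=0, draw]
  -- iteration 3/6 --
  FD 11.4: (3.8,-11.6) -> (15.2,-11.6) [heading=0, draw]
  LT 90: heading 0 -> 90
  FD 7.2: (15.2,-11.6) -> (15.2,-4.4) [heading=90, draw]
  -- iteration 4/6 --
  FD 11.4: (15.2,-4.4) -> (15.2,7) [heading=90, draw]
  LT 90: heading 90 -> 180
  FD 7.2: (15.2,7) -> (8,7) [heading=180, draw]
  -- iteration 5/6 --
  FD 11.4: (8,7) -> (-3.4,7) [heading=180, draw]
  LT 90: heading 180 -> 270
  FD 7.2: (-3.4,7) -> (-3.4,-0.2) [heading=270, draw]
  -- iteration 6/6 --
  FD 11.4: (-3.4,-0.2) -> (-3.4,-11.6) [heading=270, draw]
  LT 90: heading 270 -> 0
  FD 7.2: (-3.4,-11.6) -> (3.8,-11.6) [heading=0, draw]
]
LT 270: heading 0 -> 270
Final: pos=(3.8,-11.6), heading=270, 12 segment(s) drawn

Segment endpoints: x in {-3.4, -3.4, -3.4, -3.4, -3.4, 3.8, 3.8, 8, 15.2, 15.2, 15.2}, y in {-11.6, -11.6, -11.6, -11.6, -4.4, -0.2, -0.2, 7, 7, 7, 7}
xmin=-3.4, ymin=-11.6, xmax=15.2, ymax=7

Answer: -3.4 -11.6 15.2 7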